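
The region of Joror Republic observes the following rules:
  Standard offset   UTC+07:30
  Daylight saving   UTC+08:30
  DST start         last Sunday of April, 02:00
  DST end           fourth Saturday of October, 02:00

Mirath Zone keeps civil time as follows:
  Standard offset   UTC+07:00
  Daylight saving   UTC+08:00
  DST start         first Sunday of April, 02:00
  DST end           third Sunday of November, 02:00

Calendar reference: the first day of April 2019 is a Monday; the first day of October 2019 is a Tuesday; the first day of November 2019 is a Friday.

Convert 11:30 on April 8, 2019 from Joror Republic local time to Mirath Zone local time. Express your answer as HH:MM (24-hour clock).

1 April 2019 is a Monday, so Sundays fall on 7, 14, 21, 28; the last is April 28.
1 October 2019 is a Tuesday, so the first Saturday is October 5 and the fourth is October 26.
April 8, 2019 is outside the daylight-saving period (28 April – 26 October), so Joror Republic is on standard time, UTC+07:30.
11:30 Joror Republic − 7h30m = 04:00 UTC.
1 April 2019 is a Monday, so the first Sunday is April 7.
1 November 2019 is a Friday, so the first Sunday is November 3 and the third is November 17.
At the standard offset (UTC+07:00), 04:00 UTC + 7h = 11:00 Mirath Zone standard time.
The standard-time date in Mirath Zone, April 8, 2019, falls between 7 April and 17 November, so daylight saving is in effect and Mirath Zone is at UTC+08:00.
04:00 UTC + 8h = 12:00 Mirath Zone.

12:00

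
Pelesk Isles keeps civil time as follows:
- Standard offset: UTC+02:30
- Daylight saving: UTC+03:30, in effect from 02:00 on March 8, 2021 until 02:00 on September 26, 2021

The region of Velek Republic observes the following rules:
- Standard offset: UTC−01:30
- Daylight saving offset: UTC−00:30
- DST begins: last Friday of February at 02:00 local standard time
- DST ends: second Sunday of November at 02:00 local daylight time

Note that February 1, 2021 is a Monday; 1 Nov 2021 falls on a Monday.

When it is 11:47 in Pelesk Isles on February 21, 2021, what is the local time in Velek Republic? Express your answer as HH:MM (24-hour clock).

07:47

February 21, 2021 does not fall between 8 March and 26 September, so daylight saving is not in effect and Pelesk Isles is at UTC+02:30.
11:47 Pelesk Isles − 2h30m = 09:17 UTC.
1 February 2021 is a Monday, so Fridays fall on 5, 12, 19, 26; the last is February 26.
1 November 2021 is a Monday, so the first Sunday is November 7 and the second is November 14.
At the standard offset (UTC−01:30), 09:17 UTC − 1h30m = 07:47 Velek Republic standard time.
Daylight saving runs 26 February – 14 November; the standard-time date in Velek Republic, February 21, 2021, is outside that window, so Velek Republic is on standard time at UTC−01:30.
09:17 UTC − 1h30m = 07:47 Velek Republic.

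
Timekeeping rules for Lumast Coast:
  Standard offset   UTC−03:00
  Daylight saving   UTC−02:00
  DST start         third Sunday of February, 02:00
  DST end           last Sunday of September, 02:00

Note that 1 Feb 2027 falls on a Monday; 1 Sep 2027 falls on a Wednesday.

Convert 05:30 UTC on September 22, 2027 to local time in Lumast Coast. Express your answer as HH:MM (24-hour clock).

03:30

1 February 2027 is a Monday, so the first Sunday is February 7 and the third is February 21.
1 September 2027 is a Wednesday, so Sundays fall on 5, 12, 19, 26; the last is September 26.
At the standard offset (UTC−03:00), 05:30 UTC − 3h = 02:30 Lumast Coast standard time.
The standard-time date in Lumast Coast, September 22, 2027, lies within the daylight-saving period (21 February – 26 September), so Lumast Coast is on daylight time, UTC−02:00.
05:30 UTC − 2h = 03:30 local.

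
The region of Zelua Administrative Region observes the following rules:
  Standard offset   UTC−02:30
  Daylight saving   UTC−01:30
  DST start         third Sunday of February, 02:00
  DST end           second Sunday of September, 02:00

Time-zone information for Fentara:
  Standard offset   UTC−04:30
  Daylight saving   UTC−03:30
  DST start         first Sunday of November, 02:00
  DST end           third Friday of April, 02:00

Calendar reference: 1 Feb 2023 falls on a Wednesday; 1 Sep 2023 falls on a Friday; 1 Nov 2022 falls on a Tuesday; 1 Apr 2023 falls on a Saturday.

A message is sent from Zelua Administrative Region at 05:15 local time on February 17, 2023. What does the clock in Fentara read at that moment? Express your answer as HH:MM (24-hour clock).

1 February 2023 is a Wednesday, so the first Sunday is February 5 and the third is February 19.
1 September 2023 is a Friday, so the first Sunday is September 3 and the second is September 10.
February 17, 2023 is outside the daylight-saving period (19 February – 10 September), so Zelua Administrative Region is on standard time, UTC−02:30.
05:15 Zelua Administrative Region + 2h30m = 07:45 UTC.
1 November 2022 is a Tuesday, so the first Sunday is November 6.
1 April 2023 is a Saturday, so the first Friday is April 7 and the third is April 21.
At the standard offset (UTC−04:30), 07:45 UTC − 4h30m = 03:15 Fentara standard time.
The standard-time date in Fentara, February 17, 2023, lies within the daylight-saving period (6 November 2022 – 21 April 2023), so Fentara is on daylight time, UTC−03:30.
07:45 UTC − 3h30m = 04:15 Fentara.

04:15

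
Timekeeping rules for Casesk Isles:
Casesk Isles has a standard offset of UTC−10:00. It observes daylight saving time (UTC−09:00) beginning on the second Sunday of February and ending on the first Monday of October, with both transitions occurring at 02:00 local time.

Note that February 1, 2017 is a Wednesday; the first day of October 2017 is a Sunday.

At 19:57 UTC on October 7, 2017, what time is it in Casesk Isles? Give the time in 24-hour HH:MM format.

09:57

1 February 2017 is a Wednesday, so the first Sunday is February 5 and the second is February 12.
1 October 2017 is a Sunday, so the first Monday is October 2.
At the standard offset (UTC−10:00), 19:57 UTC − 10h = 09:57 Casesk Isles standard time.
The standard-time date in Casesk Isles, October 7, 2017, is outside the daylight-saving period (12 February – 2 October), so Casesk Isles is on standard time, UTC−10:00.
19:57 UTC − 10h = 09:57 local.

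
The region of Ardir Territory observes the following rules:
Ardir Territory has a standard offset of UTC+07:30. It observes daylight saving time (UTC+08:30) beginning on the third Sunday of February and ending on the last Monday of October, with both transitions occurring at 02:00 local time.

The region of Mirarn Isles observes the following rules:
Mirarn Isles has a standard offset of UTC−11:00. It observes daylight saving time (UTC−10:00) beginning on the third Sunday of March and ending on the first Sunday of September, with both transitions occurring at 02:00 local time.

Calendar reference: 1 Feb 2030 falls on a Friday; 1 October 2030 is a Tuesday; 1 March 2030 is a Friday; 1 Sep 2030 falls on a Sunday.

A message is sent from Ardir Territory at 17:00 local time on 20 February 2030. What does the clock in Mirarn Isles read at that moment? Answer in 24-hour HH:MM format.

1 February 2030 is a Friday, so the first Sunday is February 3 and the third is February 17.
1 October 2030 is a Tuesday, so Mondays fall on 7, 14, 21, 28; the last is October 28.
20 February 2030 lies within the daylight-saving period (17 February – 28 October), so Ardir Territory is on daylight time, UTC+08:30.
17:00 Ardir Territory − 8h30m = 08:30 UTC.
1 March 2030 is a Friday, so the first Sunday is March 3 and the third is March 17.
1 September 2030 is a Sunday, so the first Sunday is September 1.
At the standard offset (UTC−11:00), 08:30 UTC − 11h = 21:30 Mirarn Isles standard time (rolling into the previous day, 19 February 2030).
The standard-time date in Mirarn Isles, 19 February 2030, is outside the daylight-saving period (17 March – 1 September), so Mirarn Isles is on standard time, UTC−11:00.
08:30 UTC − 11h = 21:30 Mirarn Isles (rolling into the previous day, 19 February 2030).

21:30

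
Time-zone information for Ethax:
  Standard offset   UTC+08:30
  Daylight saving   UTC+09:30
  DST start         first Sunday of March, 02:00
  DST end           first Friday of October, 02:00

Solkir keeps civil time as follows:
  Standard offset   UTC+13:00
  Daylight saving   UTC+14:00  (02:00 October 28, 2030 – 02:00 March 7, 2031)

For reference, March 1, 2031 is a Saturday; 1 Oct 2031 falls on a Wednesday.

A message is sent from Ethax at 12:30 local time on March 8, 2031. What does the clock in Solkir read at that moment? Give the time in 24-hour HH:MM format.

1 March 2031 is a Saturday, so the first Sunday is March 2.
1 October 2031 is a Wednesday, so the first Friday is October 3.
March 8, 2031 falls between 2 March and 3 October, so daylight saving is in effect and Ethax is at UTC+09:30.
12:30 Ethax − 9h30m = 03:00 UTC.
At the standard offset (UTC+13:00), 03:00 UTC + 13h = 16:00 Solkir standard time.
The standard-time date in Solkir, March 8, 2031, does not fall between 28 October 2030 and 7 March 2031, so daylight saving is not in effect and Solkir is at UTC+13:00.
03:00 UTC + 13h = 16:00 Solkir.

16:00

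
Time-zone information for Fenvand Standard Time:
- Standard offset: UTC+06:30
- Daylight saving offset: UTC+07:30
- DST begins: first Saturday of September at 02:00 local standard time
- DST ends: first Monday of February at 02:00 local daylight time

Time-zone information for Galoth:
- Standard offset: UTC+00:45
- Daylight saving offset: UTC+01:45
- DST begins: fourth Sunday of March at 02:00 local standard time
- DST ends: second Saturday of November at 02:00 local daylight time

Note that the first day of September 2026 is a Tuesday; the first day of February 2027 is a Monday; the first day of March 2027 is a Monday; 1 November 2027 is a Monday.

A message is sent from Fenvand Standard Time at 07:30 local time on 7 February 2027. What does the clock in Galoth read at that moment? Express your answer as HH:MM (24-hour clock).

01:45

1 September 2026 is a Tuesday, so the first Saturday is September 5.
1 February 2027 is a Monday, so the first Monday is February 1.
7 February 2027 is outside the daylight-saving period (5 September 2026 – 1 February 2027), so Fenvand Standard Time is on standard time, UTC+06:30.
07:30 Fenvand Standard Time − 6h30m = 01:00 UTC.
1 March 2027 is a Monday, so the first Sunday is March 7 and the fourth is March 28.
1 November 2027 is a Monday, so the first Saturday is November 6 and the second is November 13.
At the standard offset (UTC+00:45), 01:00 UTC + 0h45m = 01:45 Galoth standard time.
Daylight saving runs 28 March – 13 November; the standard-time date in Galoth, 7 February 2027, is outside that window, so Galoth is on standard time at UTC+00:45.
01:00 UTC + 0h45m = 01:45 Galoth.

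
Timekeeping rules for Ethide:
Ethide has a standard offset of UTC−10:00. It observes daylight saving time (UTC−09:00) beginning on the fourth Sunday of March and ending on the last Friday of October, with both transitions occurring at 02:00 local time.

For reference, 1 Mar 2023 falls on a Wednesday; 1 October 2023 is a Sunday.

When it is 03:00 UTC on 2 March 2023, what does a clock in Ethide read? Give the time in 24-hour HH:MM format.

1 March 2023 is a Wednesday, so the first Sunday is March 5 and the fourth is March 26.
1 October 2023 is a Sunday, so Fridays fall on 6, 13, 20, 27; the last is October 27.
At the standard offset (UTC−10:00), 03:00 UTC − 10h = 17:00 Ethide standard time (rolling into the previous day, 1 March 2023).
The standard-time date in Ethide, 1 March 2023, is outside the daylight-saving period (26 March – 27 October), so Ethide is on standard time, UTC−10:00.
03:00 UTC − 10h = 17:00 local (rolling into the previous day, 1 March 2023).

17:00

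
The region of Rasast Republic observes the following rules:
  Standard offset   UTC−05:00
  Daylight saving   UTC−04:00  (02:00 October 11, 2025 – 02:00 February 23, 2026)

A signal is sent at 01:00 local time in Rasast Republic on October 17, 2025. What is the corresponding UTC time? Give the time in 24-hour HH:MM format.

05:00

October 17, 2025 falls between 11 October 2025 and 23 February 2026, so daylight saving is in effect and Rasast Republic is at UTC−04:00.
01:00 local + 4h = 05:00 UTC.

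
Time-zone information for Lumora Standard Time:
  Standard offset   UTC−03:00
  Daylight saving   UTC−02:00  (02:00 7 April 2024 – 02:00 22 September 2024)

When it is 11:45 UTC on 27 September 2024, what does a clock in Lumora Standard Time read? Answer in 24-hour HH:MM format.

08:45

At the standard offset (UTC−03:00), 11:45 UTC − 3h = 08:45 Lumora Standard Time standard time.
The standard-time date in Lumora Standard Time, 27 September 2024, is outside the daylight-saving period (7 April – 22 September), so Lumora Standard Time is on standard time, UTC−03:00.
11:45 UTC − 3h = 08:45 local.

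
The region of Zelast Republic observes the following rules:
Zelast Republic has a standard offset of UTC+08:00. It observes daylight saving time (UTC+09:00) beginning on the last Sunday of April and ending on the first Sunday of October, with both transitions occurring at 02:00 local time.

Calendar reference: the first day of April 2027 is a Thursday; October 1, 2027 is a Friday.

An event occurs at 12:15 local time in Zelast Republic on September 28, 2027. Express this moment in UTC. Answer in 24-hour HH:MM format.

03:15

1 April 2027 is a Thursday, so Sundays fall on 4, 11, 18, 25; the last is April 25.
1 October 2027 is a Friday, so the first Sunday is October 3.
Daylight saving runs 25 April – 3 October; September 28, 2027 is inside that window, so Zelast Republic is at UTC+09:00.
12:15 local − 9h = 03:15 UTC.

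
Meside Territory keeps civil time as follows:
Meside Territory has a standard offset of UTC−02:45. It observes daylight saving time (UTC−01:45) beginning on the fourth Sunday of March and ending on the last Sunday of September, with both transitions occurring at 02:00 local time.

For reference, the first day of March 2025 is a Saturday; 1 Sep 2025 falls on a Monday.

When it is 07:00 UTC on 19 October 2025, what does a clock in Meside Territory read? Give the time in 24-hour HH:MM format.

1 March 2025 is a Saturday, so the first Sunday is March 2 and the fourth is March 23.
1 September 2025 is a Monday, so Sundays fall on 7, 14, 21, 28; the last is September 28.
At the standard offset (UTC−02:45), 07:00 UTC − 2h45m = 04:15 Meside Territory standard time.
The standard-time date in Meside Territory, 19 October 2025, is outside the daylight-saving period (23 March – 28 September), so Meside Territory is on standard time, UTC−02:45.
07:00 UTC − 2h45m = 04:15 local.

04:15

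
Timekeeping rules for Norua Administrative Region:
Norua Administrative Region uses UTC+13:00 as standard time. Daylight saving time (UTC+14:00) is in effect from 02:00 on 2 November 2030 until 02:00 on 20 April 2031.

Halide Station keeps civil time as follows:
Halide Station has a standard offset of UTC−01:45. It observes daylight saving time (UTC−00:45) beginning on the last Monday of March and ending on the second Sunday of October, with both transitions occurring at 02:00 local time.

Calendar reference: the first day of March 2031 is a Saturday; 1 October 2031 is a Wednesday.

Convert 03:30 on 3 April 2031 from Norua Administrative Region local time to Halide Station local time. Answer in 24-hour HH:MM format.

3 April 2031 falls between 2 November 2030 and 20 April 2031, so daylight saving is in effect and Norua Administrative Region is at UTC+14:00.
03:30 Norua Administrative Region − 14h = 13:30 UTC (rolling into the previous day, 2 April 2031).
1 March 2031 is a Saturday, so Mondays fall on 3, 10, 17, 24, 31; the last is March 31.
1 October 2031 is a Wednesday, so the first Sunday is October 5 and the second is October 12.
At the standard offset (UTC−01:45), 13:30 UTC − 1h45m = 11:45 Halide Station standard time.
The standard-time date in Halide Station, 2 April 2031, falls between 31 March and 12 October, so daylight saving is in effect and Halide Station is at UTC−00:45.
13:30 UTC − 0h45m = 12:45 Halide Station.

12:45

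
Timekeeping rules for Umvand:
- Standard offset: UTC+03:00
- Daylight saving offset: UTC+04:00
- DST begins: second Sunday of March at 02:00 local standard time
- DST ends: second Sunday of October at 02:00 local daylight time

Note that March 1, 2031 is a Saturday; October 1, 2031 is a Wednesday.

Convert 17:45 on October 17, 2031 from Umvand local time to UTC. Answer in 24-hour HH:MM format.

14:45

1 March 2031 is a Saturday, so the first Sunday is March 2 and the second is March 9.
1 October 2031 is a Wednesday, so the first Sunday is October 5 and the second is October 12.
Daylight saving runs 9 March – 12 October; October 17, 2031 is outside that window, so Umvand is on standard time at UTC+03:00.
17:45 local − 3h = 14:45 UTC.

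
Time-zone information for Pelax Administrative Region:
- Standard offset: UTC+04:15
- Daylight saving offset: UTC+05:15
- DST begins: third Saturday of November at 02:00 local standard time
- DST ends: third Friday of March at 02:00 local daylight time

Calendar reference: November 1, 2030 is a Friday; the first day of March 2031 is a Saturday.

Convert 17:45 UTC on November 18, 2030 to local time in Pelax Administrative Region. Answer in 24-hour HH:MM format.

23:00

1 November 2030 is a Friday, so the first Saturday is November 2 and the third is November 16.
1 March 2031 is a Saturday, so the first Friday is March 7 and the third is March 21.
At the standard offset (UTC+04:15), 17:45 UTC + 4h15m = 22:00 Pelax Administrative Region standard time.
The standard-time date in Pelax Administrative Region, November 18, 2030, falls between 16 November 2030 and 21 March 2031, so daylight saving is in effect and Pelax Administrative Region is at UTC+05:15.
17:45 UTC + 5h15m = 23:00 local.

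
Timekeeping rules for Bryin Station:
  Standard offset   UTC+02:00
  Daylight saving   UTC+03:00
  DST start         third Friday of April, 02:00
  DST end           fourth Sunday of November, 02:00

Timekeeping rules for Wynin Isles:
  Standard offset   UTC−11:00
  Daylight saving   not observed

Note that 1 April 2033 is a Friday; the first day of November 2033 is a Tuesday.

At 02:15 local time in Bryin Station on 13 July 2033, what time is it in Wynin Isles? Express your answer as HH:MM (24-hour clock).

1 April 2033 is a Friday, so the first Friday is April 1 and the third is April 15.
1 November 2033 is a Tuesday, so the first Sunday is November 6 and the fourth is November 27.
13 July 2033 falls between 15 April and 27 November, so daylight saving is in effect and Bryin Station is at UTC+03:00.
02:15 Bryin Station − 3h = 23:15 UTC (rolling into the previous day, 12 July 2033).
Wynin Isles stays on UTC−11:00 all year.
23:15 UTC − 11h = 12:15 Wynin Isles.

12:15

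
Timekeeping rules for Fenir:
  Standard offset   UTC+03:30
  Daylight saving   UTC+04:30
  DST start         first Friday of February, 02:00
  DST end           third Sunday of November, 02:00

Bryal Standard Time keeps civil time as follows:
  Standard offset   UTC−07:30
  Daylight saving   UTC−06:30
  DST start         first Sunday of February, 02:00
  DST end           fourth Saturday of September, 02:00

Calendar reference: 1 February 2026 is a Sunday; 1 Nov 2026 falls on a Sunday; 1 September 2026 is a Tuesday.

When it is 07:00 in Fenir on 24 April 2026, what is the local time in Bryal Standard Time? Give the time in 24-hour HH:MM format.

20:00

1 February 2026 is a Sunday, so the first Friday is February 6.
1 November 2026 is a Sunday, so the first Sunday is November 1 and the third is November 15.
24 April 2026 falls between 6 February and 15 November, so daylight saving is in effect and Fenir is at UTC+04:30.
07:00 Fenir − 4h30m = 02:30 UTC.
1 February 2026 is a Sunday, so the first Sunday is February 1.
1 September 2026 is a Tuesday, so the first Saturday is September 5 and the fourth is September 26.
At the standard offset (UTC−07:30), 02:30 UTC − 7h30m = 19:00 Bryal Standard Time standard time (rolling into the previous day, 23 April 2026).
The standard-time date in Bryal Standard Time, 23 April 2026, lies within the daylight-saving period (1 February – 26 September), so Bryal Standard Time is on daylight time, UTC−06:30.
02:30 UTC − 6h30m = 20:00 Bryal Standard Time (rolling into the previous day, 23 April 2026).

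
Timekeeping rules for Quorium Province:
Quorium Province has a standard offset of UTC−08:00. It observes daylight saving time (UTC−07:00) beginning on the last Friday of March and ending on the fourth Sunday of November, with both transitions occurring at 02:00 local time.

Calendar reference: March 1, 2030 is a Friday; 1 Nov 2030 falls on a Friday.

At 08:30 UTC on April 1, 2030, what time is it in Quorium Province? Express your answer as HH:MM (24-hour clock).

1 March 2030 is a Friday, so Fridays fall on 1, 8, 15, 22, 29; the last is March 29.
1 November 2030 is a Friday, so the first Sunday is November 3 and the fourth is November 24.
At the standard offset (UTC−08:00), 08:30 UTC − 8h = 00:30 Quorium Province standard time.
Daylight saving runs 29 March – 24 November; the standard-time date in Quorium Province, April 1, 2030, is inside that window, so Quorium Province is at UTC−07:00.
08:30 UTC − 7h = 01:30 local.

01:30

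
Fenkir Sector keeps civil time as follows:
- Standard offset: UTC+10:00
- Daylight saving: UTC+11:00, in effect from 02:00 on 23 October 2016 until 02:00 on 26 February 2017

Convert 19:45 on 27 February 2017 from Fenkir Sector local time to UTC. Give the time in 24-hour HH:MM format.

09:45

Daylight saving runs 23 October 2016 – 26 February 2017; 27 February 2017 is outside that window, so Fenkir Sector is on standard time at UTC+10:00.
19:45 local − 10h = 09:45 UTC.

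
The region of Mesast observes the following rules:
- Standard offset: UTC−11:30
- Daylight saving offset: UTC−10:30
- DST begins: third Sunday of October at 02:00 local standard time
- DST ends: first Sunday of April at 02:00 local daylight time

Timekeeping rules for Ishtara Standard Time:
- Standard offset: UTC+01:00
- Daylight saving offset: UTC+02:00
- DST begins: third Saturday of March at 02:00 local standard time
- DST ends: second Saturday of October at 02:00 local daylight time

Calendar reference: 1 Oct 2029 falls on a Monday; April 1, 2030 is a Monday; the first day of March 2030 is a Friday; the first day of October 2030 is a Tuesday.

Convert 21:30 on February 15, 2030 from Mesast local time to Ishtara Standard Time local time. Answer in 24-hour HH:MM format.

1 October 2029 is a Monday, so the first Sunday is October 7 and the third is October 21.
1 April 2030 is a Monday, so the first Sunday is April 7.
February 15, 2030 lies within the daylight-saving period (21 October 2029 – 7 April 2030), so Mesast is on daylight time, UTC−10:30.
21:30 Mesast + 10h30m = 08:00 UTC (rolling into the next day, 16 February 2030).
1 March 2030 is a Friday, so the first Saturday is March 2 and the third is March 16.
1 October 2030 is a Tuesday, so the first Saturday is October 5 and the second is October 12.
At the standard offset (UTC+01:00), 08:00 UTC + 1h = 09:00 Ishtara Standard Time standard time.
Daylight saving runs 16 March – 12 October; the standard-time date in Ishtara Standard Time, February 16, 2030, is outside that window, so Ishtara Standard Time is on standard time at UTC+01:00.
08:00 UTC + 1h = 09:00 Ishtara Standard Time.

09:00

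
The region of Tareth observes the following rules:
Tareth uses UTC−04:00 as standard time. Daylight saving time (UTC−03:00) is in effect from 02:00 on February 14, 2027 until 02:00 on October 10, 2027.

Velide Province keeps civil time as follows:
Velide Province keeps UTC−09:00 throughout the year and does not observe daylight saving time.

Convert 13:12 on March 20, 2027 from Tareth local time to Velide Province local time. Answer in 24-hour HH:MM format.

Daylight saving runs 14 February – 10 October; March 20, 2027 is inside that window, so Tareth is at UTC−03:00.
13:12 Tareth + 3h = 16:12 UTC.
Velide Province has no daylight saving, so its offset is UTC−09:00 year-round.
16:12 UTC − 9h = 07:12 Velide Province.

07:12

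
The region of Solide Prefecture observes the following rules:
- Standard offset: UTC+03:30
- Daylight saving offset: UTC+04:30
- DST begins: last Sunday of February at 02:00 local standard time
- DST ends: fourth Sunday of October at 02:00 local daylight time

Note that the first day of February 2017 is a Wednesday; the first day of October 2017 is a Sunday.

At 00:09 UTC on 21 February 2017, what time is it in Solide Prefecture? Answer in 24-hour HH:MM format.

1 February 2017 is a Wednesday, so Sundays fall on 5, 12, 19, 26; the last is February 26.
1 October 2017 is a Sunday, so the first Sunday is October 1 and the fourth is October 22.
At the standard offset (UTC+03:30), 00:09 UTC + 3h30m = 03:39 Solide Prefecture standard time.
Daylight saving runs 26 February – 22 October; the standard-time date in Solide Prefecture, 21 February 2017, is outside that window, so Solide Prefecture is on standard time at UTC+03:30.
00:09 UTC + 3h30m = 03:39 local.

03:39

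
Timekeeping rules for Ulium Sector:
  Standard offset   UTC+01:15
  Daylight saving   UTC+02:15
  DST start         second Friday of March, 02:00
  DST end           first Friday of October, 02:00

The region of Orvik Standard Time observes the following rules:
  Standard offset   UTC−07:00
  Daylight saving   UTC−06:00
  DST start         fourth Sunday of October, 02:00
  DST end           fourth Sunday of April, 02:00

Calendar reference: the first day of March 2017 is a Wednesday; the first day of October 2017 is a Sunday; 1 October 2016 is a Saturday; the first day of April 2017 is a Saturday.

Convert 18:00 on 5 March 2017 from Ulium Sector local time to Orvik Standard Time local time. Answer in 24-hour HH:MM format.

1 March 2017 is a Wednesday, so the first Friday is March 3 and the second is March 10.
1 October 2017 is a Sunday, so the first Friday is October 6.
5 March 2017 does not fall between 10 March and 6 October, so daylight saving is not in effect and Ulium Sector is at UTC+01:15.
18:00 Ulium Sector − 1h15m = 16:45 UTC.
1 October 2016 is a Saturday, so the first Sunday is October 2 and the fourth is October 23.
1 April 2017 is a Saturday, so the first Sunday is April 2 and the fourth is April 23.
At the standard offset (UTC−07:00), 16:45 UTC − 7h = 09:45 Orvik Standard Time standard time.
The standard-time date in Orvik Standard Time, 5 March 2017, falls between 23 October 2016 and 23 April 2017, so daylight saving is in effect and Orvik Standard Time is at UTC−06:00.
16:45 UTC − 6h = 10:45 Orvik Standard Time.

10:45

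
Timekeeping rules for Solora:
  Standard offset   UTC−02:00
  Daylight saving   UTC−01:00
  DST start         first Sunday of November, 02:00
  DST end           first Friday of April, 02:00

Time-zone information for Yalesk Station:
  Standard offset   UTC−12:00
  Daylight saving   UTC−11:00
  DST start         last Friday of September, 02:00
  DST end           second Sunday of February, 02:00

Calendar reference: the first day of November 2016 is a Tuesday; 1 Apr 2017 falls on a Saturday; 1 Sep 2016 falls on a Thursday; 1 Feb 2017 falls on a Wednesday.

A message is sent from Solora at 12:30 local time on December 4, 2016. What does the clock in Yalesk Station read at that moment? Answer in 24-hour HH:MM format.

02:30

1 November 2016 is a Tuesday, so the first Sunday is November 6.
1 April 2017 is a Saturday, so the first Friday is April 7.
Daylight saving runs 6 November 2016 – 7 April 2017; December 4, 2016 is inside that window, so Solora is at UTC−01:00.
12:30 Solora + 1h = 13:30 UTC.
1 September 2016 is a Thursday, so Fridays fall on 2, 9, 16, 23, 30; the last is September 30.
1 February 2017 is a Wednesday, so the first Sunday is February 5 and the second is February 12.
At the standard offset (UTC−12:00), 13:30 UTC − 12h = 01:30 Yalesk Station standard time.
The standard-time date in Yalesk Station, December 4, 2016, lies within the daylight-saving period (30 September 2016 – 12 February 2017), so Yalesk Station is on daylight time, UTC−11:00.
13:30 UTC − 11h = 02:30 Yalesk Station.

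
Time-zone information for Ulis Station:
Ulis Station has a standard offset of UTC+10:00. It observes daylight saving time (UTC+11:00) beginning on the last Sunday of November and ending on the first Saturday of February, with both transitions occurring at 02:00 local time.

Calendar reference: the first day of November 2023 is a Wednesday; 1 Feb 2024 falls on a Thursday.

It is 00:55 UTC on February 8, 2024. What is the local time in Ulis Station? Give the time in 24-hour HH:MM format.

10:55

1 November 2023 is a Wednesday, so Sundays fall on 5, 12, 19, 26; the last is November 26.
1 February 2024 is a Thursday, so the first Saturday is February 3.
At the standard offset (UTC+10:00), 00:55 UTC + 10h = 10:55 Ulis Station standard time.
The standard-time date in Ulis Station, February 8, 2024, does not fall between 26 November 2023 and 3 February 2024, so daylight saving is not in effect and Ulis Station is at UTC+10:00.
00:55 UTC + 10h = 10:55 local.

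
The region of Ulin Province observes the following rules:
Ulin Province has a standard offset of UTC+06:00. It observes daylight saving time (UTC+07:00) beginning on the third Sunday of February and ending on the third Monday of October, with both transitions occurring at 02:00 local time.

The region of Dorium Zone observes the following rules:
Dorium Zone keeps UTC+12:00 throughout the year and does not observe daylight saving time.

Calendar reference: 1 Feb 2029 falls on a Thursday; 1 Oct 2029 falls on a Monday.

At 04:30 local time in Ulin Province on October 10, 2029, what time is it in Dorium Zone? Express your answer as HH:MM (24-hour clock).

1 February 2029 is a Thursday, so the first Sunday is February 4 and the third is February 18.
1 October 2029 is a Monday, so the first Monday is October 1 and the third is October 15.
October 10, 2029 lies within the daylight-saving period (18 February – 15 October), so Ulin Province is on daylight time, UTC+07:00.
04:30 Ulin Province − 7h = 21:30 UTC (rolling into the previous day, 9 October 2029).
Dorium Zone has no daylight saving, so its offset is UTC+12:00 year-round.
21:30 UTC + 12h = 09:30 Dorium Zone (rolling into the next day, 10 October 2029).

09:30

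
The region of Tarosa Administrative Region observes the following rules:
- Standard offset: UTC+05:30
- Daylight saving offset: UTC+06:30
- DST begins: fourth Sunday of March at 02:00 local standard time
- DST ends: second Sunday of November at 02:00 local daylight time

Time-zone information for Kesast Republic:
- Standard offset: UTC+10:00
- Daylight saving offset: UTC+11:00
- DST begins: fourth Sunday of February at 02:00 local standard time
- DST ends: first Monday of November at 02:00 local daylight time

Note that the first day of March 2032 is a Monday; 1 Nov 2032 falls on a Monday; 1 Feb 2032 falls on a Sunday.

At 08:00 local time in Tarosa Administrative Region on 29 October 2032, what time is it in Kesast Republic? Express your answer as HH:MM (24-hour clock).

1 March 2032 is a Monday, so the first Sunday is March 7 and the fourth is March 28.
1 November 2032 is a Monday, so the first Sunday is November 7 and the second is November 14.
29 October 2032 falls between 28 March and 14 November, so daylight saving is in effect and Tarosa Administrative Region is at UTC+06:30.
08:00 Tarosa Administrative Region − 6h30m = 01:30 UTC.
1 February 2032 is a Sunday, so the first Sunday is February 1 and the fourth is February 22.
1 November 2032 is a Monday, so the first Monday is November 1.
At the standard offset (UTC+10:00), 01:30 UTC + 10h = 11:30 Kesast Republic standard time.
Daylight saving runs 22 February – 1 November; the standard-time date in Kesast Republic, 29 October 2032, is inside that window, so Kesast Republic is at UTC+11:00.
01:30 UTC + 11h = 12:30 Kesast Republic.

12:30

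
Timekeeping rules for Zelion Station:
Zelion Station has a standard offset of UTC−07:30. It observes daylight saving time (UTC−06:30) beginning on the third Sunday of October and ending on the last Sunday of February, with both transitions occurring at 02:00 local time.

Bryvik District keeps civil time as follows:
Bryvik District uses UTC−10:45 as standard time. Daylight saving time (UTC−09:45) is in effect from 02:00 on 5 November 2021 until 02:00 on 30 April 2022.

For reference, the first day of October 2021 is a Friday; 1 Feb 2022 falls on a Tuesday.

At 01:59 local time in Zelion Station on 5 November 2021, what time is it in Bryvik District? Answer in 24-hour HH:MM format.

1 October 2021 is a Friday, so the first Sunday is October 3 and the third is October 17.
1 February 2022 is a Tuesday, so Sundays fall on 6, 13, 20, 27; the last is February 27.
Daylight saving runs 17 October 2021 – 27 February 2022; 5 November 2021 is inside that window, so Zelion Station is at UTC−06:30.
01:59 Zelion Station + 6h30m = 08:29 UTC.
At the standard offset (UTC−10:45), 08:29 UTC − 10h45m = 21:44 Bryvik District standard time (rolling into the previous day, 4 November 2021).
Daylight saving runs 5 November 2021 – 30 April 2022; the standard-time date in Bryvik District, 4 November 2021, is outside that window, so Bryvik District is on standard time at UTC−10:45.
08:29 UTC − 10h45m = 21:44 Bryvik District (rolling into the previous day, 4 November 2021).

21:44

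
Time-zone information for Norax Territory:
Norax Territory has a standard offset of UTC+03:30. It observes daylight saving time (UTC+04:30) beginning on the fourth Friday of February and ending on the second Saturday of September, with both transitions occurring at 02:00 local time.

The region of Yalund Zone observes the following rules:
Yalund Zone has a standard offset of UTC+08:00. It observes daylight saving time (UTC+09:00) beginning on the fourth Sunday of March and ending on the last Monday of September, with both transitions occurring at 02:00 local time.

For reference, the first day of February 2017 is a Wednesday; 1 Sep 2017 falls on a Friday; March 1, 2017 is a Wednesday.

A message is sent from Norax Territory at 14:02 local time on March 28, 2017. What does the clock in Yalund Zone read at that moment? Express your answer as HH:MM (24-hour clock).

18:32

1 February 2017 is a Wednesday, so the first Friday is February 3 and the fourth is February 24.
1 September 2017 is a Friday, so the first Saturday is September 2 and the second is September 9.
Daylight saving runs 24 February – 9 September; March 28, 2017 is inside that window, so Norax Territory is at UTC+04:30.
14:02 Norax Territory − 4h30m = 09:32 UTC.
1 March 2017 is a Wednesday, so the first Sunday is March 5 and the fourth is March 26.
1 September 2017 is a Friday, so Mondays fall on 4, 11, 18, 25; the last is September 25.
At the standard offset (UTC+08:00), 09:32 UTC + 8h = 17:32 Yalund Zone standard time.
Daylight saving runs 26 March – 25 September; the standard-time date in Yalund Zone, March 28, 2017, is inside that window, so Yalund Zone is at UTC+09:00.
09:32 UTC + 9h = 18:32 Yalund Zone.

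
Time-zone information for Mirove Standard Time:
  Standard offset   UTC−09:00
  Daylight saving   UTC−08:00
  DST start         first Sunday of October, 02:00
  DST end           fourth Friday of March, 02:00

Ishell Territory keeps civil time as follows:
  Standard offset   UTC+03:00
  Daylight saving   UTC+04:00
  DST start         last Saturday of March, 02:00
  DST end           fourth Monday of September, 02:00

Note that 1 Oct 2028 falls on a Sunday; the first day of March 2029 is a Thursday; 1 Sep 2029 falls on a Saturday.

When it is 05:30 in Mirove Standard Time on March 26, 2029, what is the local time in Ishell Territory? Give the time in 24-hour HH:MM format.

17:30

1 October 2028 is a Sunday, so the first Sunday is October 1.
1 March 2029 is a Thursday, so the first Friday is March 2 and the fourth is March 23.
March 26, 2029 is outside the daylight-saving period (1 October 2028 – 23 March 2029), so Mirove Standard Time is on standard time, UTC−09:00.
05:30 Mirove Standard Time + 9h = 14:30 UTC.
1 March 2029 is a Thursday, so Saturdays fall on 3, 10, 17, 24, 31; the last is March 31.
1 September 2029 is a Saturday, so the first Monday is September 3 and the fourth is September 24.
At the standard offset (UTC+03:00), 14:30 UTC + 3h = 17:30 Ishell Territory standard time.
The standard-time date in Ishell Territory, March 26, 2029, is outside the daylight-saving period (31 March – 24 September), so Ishell Territory is on standard time, UTC+03:00.
14:30 UTC + 3h = 17:30 Ishell Territory.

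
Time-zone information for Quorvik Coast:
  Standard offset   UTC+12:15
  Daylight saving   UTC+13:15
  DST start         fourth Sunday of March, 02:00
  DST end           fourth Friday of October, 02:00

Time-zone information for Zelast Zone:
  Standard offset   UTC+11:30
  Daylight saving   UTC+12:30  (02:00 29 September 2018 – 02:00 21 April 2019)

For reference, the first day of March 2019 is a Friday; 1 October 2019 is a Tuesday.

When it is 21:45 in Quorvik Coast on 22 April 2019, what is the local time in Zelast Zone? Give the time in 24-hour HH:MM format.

1 March 2019 is a Friday, so the first Sunday is March 3 and the fourth is March 24.
1 October 2019 is a Tuesday, so the first Friday is October 4 and the fourth is October 25.
Daylight saving runs 24 March – 25 October; 22 April 2019 is inside that window, so Quorvik Coast is at UTC+13:15.
21:45 Quorvik Coast − 13h15m = 08:30 UTC.
At the standard offset (UTC+11:30), 08:30 UTC + 11h30m = 20:00 Zelast Zone standard time.
Daylight saving runs 29 September 2018 – 21 April 2019; the standard-time date in Zelast Zone, 22 April 2019, is outside that window, so Zelast Zone is on standard time at UTC+11:30.
08:30 UTC + 11h30m = 20:00 Zelast Zone.

20:00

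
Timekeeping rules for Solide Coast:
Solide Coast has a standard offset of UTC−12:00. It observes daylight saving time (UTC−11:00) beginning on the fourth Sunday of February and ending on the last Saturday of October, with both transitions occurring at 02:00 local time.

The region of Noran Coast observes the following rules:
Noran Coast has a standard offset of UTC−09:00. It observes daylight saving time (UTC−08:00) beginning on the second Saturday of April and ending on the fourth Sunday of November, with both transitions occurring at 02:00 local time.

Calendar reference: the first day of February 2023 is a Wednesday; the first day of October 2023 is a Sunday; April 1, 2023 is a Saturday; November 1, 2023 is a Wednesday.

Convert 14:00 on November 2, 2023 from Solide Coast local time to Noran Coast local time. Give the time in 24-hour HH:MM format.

1 February 2023 is a Wednesday, so the first Sunday is February 5 and the fourth is February 26.
1 October 2023 is a Sunday, so Saturdays fall on 7, 14, 21, 28; the last is October 28.
November 2, 2023 is outside the daylight-saving period (26 February – 28 October), so Solide Coast is on standard time, UTC−12:00.
14:00 Solide Coast + 12h = 02:00 UTC (rolling into the next day, 3 November 2023).
1 April 2023 is a Saturday, so the first Saturday is April 1 and the second is April 8.
1 November 2023 is a Wednesday, so the first Sunday is November 5 and the fourth is November 26.
At the standard offset (UTC−09:00), 02:00 UTC − 9h = 17:00 Noran Coast standard time (rolling into the previous day, 2 November 2023).
Daylight saving runs 8 April – 26 November; the standard-time date in Noran Coast, November 2, 2023, is inside that window, so Noran Coast is at UTC−08:00.
02:00 UTC − 8h = 18:00 Noran Coast (rolling into the previous day, 2 November 2023).

18:00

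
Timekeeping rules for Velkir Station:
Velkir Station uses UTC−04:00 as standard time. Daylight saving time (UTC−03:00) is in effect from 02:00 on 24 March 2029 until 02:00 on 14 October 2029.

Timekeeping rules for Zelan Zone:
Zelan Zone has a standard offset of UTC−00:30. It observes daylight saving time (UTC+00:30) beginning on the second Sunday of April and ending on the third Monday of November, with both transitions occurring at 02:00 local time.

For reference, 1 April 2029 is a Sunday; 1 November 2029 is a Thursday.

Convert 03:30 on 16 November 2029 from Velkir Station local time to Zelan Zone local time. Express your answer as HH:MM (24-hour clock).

16 November 2029 does not fall between 24 March and 14 October, so daylight saving is not in effect and Velkir Station is at UTC−04:00.
03:30 Velkir Station + 4h = 07:30 UTC.
1 April 2029 is a Sunday, so the first Sunday is April 1 and the second is April 8.
1 November 2029 is a Thursday, so the first Monday is November 5 and the third is November 19.
At the standard offset (UTC−00:30), 07:30 UTC − 0h30m = 07:00 Zelan Zone standard time.
The standard-time date in Zelan Zone, 16 November 2029, falls between 8 April and 19 November, so daylight saving is in effect and Zelan Zone is at UTC+00:30.
07:30 UTC + 0h30m = 08:00 Zelan Zone.

08:00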